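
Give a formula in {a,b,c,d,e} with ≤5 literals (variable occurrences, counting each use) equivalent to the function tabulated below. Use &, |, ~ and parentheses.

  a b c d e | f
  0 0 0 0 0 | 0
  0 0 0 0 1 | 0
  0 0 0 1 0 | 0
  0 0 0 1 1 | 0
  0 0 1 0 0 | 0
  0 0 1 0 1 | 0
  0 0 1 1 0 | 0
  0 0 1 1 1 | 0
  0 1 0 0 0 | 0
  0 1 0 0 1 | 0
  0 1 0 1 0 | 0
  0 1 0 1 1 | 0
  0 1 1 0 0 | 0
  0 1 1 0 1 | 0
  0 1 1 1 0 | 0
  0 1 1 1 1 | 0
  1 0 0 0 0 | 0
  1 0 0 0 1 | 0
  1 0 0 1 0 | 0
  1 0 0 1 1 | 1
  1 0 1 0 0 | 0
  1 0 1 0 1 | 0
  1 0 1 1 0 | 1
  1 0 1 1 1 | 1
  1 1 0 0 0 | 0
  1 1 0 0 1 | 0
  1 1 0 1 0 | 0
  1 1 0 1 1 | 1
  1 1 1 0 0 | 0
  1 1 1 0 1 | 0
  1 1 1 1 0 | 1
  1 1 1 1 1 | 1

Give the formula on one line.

  ~a = 11111111111111110000000000000000
  (c | ~a) = 11111111111111110000111100001111
  (e | (c | ~a)) = 11111111111111110101111101011111
  (d & a) = 00000000000000000011001100110011
  ((e | (c | ~a)) & (d & a)) = 00000000000000000001001100010011

((e | (c | ~a)) & (d & a))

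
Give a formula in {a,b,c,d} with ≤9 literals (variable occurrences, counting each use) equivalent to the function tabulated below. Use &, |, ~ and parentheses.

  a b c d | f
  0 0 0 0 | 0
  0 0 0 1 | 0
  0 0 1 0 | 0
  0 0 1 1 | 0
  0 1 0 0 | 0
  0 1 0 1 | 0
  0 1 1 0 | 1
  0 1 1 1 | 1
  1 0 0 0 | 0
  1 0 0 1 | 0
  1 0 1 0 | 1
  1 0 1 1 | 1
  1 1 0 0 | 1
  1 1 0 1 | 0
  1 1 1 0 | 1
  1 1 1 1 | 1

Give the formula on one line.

((a | (~c | b)) & ((((~d | ~b) & b) & a) | c))

  ~c = 1100110011001100
  (~c | b) = 1100111111001111
  (a | (~c | b)) = 1100111111111111
  ~d = 1010101010101010
  ~b = 1111000011110000
  (~d | ~b) = 1111101011111010
  ((~d | ~b) & b) = 0000101000001010
  (((~d | ~b) & b) & a) = 0000000000001010
  ((((~d | ~b) & b) & a) | c) = 0011001100111011
  ((a | (~c | b)) & ((((~d | ~b) & b) & a) | c)) = 0000001100111011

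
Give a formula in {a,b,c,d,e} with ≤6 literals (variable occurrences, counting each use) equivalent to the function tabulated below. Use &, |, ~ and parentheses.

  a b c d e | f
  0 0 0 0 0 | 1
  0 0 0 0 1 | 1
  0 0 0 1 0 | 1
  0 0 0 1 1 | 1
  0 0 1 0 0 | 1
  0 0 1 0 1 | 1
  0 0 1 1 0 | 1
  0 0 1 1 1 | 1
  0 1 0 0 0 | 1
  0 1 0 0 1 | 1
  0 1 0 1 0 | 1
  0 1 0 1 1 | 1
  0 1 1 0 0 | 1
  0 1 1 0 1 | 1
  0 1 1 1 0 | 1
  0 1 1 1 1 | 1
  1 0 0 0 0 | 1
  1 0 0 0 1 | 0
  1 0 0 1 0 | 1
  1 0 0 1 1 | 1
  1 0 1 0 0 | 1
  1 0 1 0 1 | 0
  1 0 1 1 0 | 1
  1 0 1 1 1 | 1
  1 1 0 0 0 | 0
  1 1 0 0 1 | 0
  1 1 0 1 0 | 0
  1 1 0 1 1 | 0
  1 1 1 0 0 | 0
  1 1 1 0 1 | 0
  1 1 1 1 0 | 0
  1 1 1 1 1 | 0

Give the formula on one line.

((~b & (d | ~e)) | ~a)

  ~b = 11111111000000001111111100000000
  ~e = 10101010101010101010101010101010
  (d | ~e) = 10111011101110111011101110111011
  (~b & (d | ~e)) = 10111011000000001011101100000000
  ~a = 11111111111111110000000000000000
  ((~b & (d | ~e)) | ~a) = 11111111111111111011101100000000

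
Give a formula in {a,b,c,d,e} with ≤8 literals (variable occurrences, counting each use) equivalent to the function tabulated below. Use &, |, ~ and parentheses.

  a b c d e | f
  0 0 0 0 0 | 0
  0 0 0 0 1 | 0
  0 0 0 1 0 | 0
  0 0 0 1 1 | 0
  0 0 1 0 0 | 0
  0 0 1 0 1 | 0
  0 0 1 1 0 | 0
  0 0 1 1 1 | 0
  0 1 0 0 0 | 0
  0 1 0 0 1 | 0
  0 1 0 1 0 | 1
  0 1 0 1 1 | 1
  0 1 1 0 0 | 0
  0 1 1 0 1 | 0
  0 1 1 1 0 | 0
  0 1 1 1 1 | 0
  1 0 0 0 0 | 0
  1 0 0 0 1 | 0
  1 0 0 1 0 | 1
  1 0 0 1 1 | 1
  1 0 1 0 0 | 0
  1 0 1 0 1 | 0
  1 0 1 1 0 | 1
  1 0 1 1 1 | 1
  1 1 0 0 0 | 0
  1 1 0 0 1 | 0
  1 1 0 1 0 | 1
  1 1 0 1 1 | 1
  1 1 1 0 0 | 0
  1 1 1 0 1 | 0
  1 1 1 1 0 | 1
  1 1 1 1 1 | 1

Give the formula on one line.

(d & (a | (~c & (b & ~a))))

  ~c = 11110000111100001111000011110000
  ~a = 11111111111111110000000000000000
  (b & ~a) = 00000000111111110000000000000000
  (~c & (b & ~a)) = 00000000111100000000000000000000
  (a | (~c & (b & ~a))) = 00000000111100001111111111111111
  (d & (a | (~c & (b & ~a)))) = 00000000001100000011001100110011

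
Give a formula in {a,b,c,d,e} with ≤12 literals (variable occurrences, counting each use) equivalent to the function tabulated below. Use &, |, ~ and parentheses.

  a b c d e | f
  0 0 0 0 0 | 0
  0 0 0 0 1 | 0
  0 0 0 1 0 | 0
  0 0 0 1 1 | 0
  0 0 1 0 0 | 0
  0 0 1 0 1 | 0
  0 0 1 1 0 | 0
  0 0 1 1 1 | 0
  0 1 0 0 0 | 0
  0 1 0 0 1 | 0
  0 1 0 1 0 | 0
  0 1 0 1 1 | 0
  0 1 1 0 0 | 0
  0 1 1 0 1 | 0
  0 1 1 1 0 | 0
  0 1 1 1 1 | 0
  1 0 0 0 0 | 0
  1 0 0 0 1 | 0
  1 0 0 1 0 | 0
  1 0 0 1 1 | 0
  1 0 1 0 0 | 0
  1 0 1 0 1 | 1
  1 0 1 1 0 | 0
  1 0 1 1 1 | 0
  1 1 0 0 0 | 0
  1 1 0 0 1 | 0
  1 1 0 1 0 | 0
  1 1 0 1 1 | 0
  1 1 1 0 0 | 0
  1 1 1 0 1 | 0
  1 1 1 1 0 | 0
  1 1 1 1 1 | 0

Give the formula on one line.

(((~a & ~e) | (c & ~d)) & ((e | d) & ((b | a) & ~b)))

  ~a = 11111111111111110000000000000000
  ~e = 10101010101010101010101010101010
  (~a & ~e) = 10101010101010100000000000000000
  ~d = 11001100110011001100110011001100
  (c & ~d) = 00001100000011000000110000001100
  ((~a & ~e) | (c & ~d)) = 10101110101011100000110000001100
  (e | d) = 01110111011101110111011101110111
  (b | a) = 00000000111111111111111111111111
  ~b = 11111111000000001111111100000000
  ((b | a) & ~b) = 00000000000000001111111100000000
  ((e | d) & ((b | a) & ~b)) = 00000000000000000111011100000000
  (((~a & ~e) | (c & ~d)) & ((e | d) & ((b | a) & ~b))) = 00000000000000000000010000000000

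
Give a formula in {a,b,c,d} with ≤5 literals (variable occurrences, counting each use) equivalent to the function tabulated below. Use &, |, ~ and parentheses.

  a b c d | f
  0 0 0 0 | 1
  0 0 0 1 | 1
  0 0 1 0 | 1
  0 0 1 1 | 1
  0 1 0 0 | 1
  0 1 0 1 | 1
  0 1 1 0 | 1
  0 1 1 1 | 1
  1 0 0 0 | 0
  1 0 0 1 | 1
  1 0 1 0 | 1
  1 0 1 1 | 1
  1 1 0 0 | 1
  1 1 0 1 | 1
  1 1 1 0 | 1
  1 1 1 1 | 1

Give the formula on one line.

  ~a = 1111111100000000
  (b | ~a) = 1111111100001111
  ((b | ~a) | d) = 1111111101011111
  (c | ((b | ~a) | d)) = 1111111101111111

(c | ((b | ~a) | d))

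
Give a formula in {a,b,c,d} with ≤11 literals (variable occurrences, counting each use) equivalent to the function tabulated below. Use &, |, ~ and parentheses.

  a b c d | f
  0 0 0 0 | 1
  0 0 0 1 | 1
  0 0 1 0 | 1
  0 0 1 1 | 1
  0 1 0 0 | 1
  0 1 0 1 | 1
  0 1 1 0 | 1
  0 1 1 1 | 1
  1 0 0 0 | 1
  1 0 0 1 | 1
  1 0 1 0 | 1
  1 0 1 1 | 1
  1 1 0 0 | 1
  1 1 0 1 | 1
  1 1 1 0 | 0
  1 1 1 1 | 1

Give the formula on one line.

((~b | ~c) | (((~a & ~d) | (d & (c | a))) | (d | ~b)))

  ~b = 1111000011110000
  ~c = 1100110011001100
  (~b | ~c) = 1111110011111100
  ~a = 1111111100000000
  ~d = 1010101010101010
  (~a & ~d) = 1010101000000000
  (c | a) = 0011001111111111
  (d & (c | a)) = 0001000101010101
  ((~a & ~d) | (d & (c | a))) = 1011101101010101
  (d | ~b) = 1111010111110101
  (((~a & ~d) | (d & (c | a))) | (d | ~b)) = 1111111111110101
  ((~b | ~c) | (((~a & ~d) | (d & (c | a))) | (d | ~b))) = 1111111111111101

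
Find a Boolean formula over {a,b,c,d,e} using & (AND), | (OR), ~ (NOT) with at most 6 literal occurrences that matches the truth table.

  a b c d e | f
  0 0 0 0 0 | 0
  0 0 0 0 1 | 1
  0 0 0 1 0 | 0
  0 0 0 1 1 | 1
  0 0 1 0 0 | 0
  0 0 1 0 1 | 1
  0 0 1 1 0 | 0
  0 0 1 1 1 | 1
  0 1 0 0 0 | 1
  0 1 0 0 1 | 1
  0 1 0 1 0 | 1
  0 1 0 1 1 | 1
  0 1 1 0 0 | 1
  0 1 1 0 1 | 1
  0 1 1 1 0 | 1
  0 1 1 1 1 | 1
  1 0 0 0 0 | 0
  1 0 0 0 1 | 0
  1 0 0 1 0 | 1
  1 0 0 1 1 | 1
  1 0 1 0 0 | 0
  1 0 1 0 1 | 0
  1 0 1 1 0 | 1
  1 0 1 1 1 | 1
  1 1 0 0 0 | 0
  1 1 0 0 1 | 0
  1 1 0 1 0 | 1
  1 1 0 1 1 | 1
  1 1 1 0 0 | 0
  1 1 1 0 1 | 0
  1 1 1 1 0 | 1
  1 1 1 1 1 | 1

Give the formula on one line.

  ~a = 11111111111111110000000000000000
  (d | ~a) = 11111111111111110011001100110011
  (e | b) = 01010101111111110101010111111111
  ((e | b) | a) = 01010101111111111111111111111111
  ((d | ~a) & ((e | b) | a)) = 01010101111111110011001100110011

((d | ~a) & ((e | b) | a))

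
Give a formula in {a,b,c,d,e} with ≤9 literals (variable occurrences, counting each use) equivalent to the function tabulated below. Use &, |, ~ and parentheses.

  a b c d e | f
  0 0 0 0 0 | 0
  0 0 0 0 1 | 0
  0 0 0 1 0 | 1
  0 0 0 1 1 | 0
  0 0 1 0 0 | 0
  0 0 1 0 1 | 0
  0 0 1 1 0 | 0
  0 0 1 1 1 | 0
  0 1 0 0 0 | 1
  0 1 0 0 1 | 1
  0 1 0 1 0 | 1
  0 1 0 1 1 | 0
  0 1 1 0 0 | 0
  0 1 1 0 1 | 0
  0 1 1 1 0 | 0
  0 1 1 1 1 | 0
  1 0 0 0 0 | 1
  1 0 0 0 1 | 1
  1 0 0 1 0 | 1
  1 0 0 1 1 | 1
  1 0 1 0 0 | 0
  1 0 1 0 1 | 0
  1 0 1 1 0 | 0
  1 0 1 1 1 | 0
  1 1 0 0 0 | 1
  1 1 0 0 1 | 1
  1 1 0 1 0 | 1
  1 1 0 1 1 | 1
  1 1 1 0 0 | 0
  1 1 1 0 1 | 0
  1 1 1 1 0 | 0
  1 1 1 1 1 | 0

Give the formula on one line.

  ~c = 11110000111100001111000011110000
  (a | d) = 00110011001100111111111111111111
  ~e = 10101010101010101010101010101010
  ((a | d) & ~e) = 00100010001000101010101010101010
  (((a | d) & ~e) | a) = 00100010001000101111111111111111
  ~d = 11001100110011001100110011001100
  (b & ~d) = 00000000110011000000000011001100
  ((((a | d) & ~e) | a) | (b & ~d)) = 00100010111011101111111111111111
  (~c & ((((a | d) & ~e) | a) | (b & ~d))) = 00100000111000001111000011110000

(~c & ((((a | d) & ~e) | a) | (b & ~d)))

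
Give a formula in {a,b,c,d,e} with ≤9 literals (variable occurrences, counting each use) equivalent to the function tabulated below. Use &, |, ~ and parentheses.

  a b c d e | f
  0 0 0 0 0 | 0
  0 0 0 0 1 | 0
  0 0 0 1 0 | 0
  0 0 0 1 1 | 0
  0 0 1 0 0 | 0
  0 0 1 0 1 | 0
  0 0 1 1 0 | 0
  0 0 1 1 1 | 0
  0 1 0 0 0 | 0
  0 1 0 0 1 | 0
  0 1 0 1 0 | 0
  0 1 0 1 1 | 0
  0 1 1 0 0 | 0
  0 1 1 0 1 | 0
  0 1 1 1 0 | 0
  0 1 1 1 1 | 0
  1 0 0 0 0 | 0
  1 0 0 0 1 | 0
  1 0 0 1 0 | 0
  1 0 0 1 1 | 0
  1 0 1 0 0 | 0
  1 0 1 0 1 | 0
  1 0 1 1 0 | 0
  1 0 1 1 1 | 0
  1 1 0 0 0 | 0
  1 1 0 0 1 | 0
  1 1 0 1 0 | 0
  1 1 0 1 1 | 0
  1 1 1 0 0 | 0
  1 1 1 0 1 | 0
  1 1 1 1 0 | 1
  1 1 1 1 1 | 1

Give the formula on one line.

  (b & d) = 00000000001100110000000000110011
  ((b & d) & a) = 00000000000000000000000000110011
  ~b = 11111111000000001111111100000000
  ~a = 11111111111111110000000000000000
  (~b & ~a) = 11111111000000000000000000000000
  (((b & d) & a) | (~b & ~a)) = 11111111000000000000000000110011
  (d & b) = 00000000001100110000000000110011
  (c & (d & b)) = 00000000000000110000000000000011
  ((((b & d) & a) | (~b & ~a)) & (c & (d & b))) = 00000000000000000000000000000011

((((b & d) & a) | (~b & ~a)) & (c & (d & b)))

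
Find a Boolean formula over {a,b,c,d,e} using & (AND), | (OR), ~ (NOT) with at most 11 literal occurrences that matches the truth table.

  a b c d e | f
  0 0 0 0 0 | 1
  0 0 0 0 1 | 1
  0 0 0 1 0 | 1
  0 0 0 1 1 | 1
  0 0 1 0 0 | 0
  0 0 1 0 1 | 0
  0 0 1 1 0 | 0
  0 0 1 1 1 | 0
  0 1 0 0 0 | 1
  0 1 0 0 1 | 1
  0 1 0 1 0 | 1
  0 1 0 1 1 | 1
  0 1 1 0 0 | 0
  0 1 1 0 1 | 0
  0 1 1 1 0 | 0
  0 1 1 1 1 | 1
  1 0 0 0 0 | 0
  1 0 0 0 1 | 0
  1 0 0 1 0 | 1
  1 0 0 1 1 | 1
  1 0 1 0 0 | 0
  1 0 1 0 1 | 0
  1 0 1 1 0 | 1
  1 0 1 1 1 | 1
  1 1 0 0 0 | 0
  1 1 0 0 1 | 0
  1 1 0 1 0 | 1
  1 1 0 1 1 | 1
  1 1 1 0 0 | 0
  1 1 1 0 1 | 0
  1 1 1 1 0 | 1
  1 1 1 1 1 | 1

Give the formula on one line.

  ~e = 10101010101010101010101010101010
  (~e | b) = 10101010111111111010101011111111
  (a | e) = 01010101010101011111111111111111
  (d & (a | e)) = 00010001000100010011001100110011
  ((~e | b) & (d & (a | e))) = 00000000000100010010001000110011
  (d & a) = 00000000000000000011001100110011
  ~a = 11111111111111110000000000000000
  ~c = 11110000111100001111000011110000
  (~a & ~c) = 11110000111100000000000000000000
  ((d & a) | (~a & ~c)) = 11110000111100000011001100110011
  (((~e | b) & (d & (a | e))) | ((d & a) | (~a & ~c))) = 11110000111100010011001100110011

(((~e | b) & (d & (a | e))) | ((d & a) | (~a & ~c)))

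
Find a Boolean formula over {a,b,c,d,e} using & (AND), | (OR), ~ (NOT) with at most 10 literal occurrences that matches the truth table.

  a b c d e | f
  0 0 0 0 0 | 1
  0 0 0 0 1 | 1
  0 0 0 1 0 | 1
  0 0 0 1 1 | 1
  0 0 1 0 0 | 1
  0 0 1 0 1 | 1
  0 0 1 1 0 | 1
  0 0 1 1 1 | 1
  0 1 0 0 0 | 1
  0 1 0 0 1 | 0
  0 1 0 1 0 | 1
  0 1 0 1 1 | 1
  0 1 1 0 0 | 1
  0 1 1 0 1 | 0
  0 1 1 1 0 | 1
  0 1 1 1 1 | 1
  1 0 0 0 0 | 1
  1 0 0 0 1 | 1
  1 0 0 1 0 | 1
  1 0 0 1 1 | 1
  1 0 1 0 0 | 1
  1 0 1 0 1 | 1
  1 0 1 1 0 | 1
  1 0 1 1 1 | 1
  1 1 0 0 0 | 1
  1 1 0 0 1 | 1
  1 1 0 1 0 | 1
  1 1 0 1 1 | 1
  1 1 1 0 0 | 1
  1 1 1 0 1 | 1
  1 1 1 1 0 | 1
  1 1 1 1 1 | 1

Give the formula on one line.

  (a | c) = 00001111000011111111111111111111
  ((a | c) & b) = 00000000000011110000000011111111
  ~b = 11111111000000001111111100000000
  (((a | c) & b) | ~b) = 11111111000011111111111111111111
  ~e = 10101010101010101010101010101010
  ((((a | c) & b) | ~b) & ~e) = 10101010000010101010101010101010
  (((((a | c) & b) | ~b) & ~e) | a) = 10101010000010101111111111111111
  (~e | ~b) = 11111111101010101111111110101010
  ((~e | ~b) | d) = 11111111101110111111111110111011
  ((((((a | c) & b) | ~b) & ~e) | a) | ((~e | ~b) | d)) = 11111111101110111111111111111111

((((((a | c) & b) | ~b) & ~e) | a) | ((~e | ~b) | d))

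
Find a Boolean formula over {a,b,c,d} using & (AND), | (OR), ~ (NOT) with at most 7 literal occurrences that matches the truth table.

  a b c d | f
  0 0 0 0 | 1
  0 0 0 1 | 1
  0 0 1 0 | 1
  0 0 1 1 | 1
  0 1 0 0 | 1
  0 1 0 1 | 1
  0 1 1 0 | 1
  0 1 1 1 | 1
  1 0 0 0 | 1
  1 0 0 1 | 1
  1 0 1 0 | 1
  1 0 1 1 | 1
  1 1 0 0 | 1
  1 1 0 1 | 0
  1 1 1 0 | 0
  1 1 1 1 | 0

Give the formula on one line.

((~a | ~b) | (~c & ~d))

  ~a = 1111111100000000
  ~b = 1111000011110000
  (~a | ~b) = 1111111111110000
  ~c = 1100110011001100
  ~d = 1010101010101010
  (~c & ~d) = 1000100010001000
  ((~a | ~b) | (~c & ~d)) = 1111111111111000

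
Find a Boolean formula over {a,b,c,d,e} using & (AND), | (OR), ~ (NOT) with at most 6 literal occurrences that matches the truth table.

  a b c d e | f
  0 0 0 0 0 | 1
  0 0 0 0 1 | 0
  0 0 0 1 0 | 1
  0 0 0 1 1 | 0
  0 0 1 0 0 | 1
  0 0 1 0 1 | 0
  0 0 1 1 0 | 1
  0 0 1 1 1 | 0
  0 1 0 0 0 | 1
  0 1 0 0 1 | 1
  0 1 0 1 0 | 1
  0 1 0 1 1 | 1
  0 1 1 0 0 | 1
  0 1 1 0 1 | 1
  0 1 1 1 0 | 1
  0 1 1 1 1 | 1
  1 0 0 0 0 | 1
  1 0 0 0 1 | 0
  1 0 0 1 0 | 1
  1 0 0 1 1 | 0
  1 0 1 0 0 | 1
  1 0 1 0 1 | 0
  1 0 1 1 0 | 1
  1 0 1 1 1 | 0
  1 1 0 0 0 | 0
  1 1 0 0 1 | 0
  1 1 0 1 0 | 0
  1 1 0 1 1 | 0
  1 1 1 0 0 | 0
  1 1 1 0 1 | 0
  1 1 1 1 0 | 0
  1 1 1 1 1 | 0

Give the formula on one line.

((~e & ~b) | (~a & b))

  ~e = 10101010101010101010101010101010
  ~b = 11111111000000001111111100000000
  (~e & ~b) = 10101010000000001010101000000000
  ~a = 11111111111111110000000000000000
  (~a & b) = 00000000111111110000000000000000
  ((~e & ~b) | (~a & b)) = 10101010111111111010101000000000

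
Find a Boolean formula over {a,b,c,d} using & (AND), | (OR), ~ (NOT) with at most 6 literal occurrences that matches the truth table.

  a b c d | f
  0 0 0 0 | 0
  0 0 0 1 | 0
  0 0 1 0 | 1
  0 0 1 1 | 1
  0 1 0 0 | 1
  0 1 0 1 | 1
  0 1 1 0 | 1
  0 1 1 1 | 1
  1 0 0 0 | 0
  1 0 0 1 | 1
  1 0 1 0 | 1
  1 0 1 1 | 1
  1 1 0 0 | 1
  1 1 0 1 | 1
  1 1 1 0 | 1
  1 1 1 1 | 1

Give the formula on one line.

  (b | c) = 0011111100111111
  ~a = 1111111100000000
  (d | ~a) = 1111111101010101
  ((d | ~a) & a) = 0000000001010101
  (((d | ~a) & a) | c) = 0011001101110111
  ((b | c) | (((d | ~a) & a) | c)) = 0011111101111111

((b | c) | (((d | ~a) & a) | c))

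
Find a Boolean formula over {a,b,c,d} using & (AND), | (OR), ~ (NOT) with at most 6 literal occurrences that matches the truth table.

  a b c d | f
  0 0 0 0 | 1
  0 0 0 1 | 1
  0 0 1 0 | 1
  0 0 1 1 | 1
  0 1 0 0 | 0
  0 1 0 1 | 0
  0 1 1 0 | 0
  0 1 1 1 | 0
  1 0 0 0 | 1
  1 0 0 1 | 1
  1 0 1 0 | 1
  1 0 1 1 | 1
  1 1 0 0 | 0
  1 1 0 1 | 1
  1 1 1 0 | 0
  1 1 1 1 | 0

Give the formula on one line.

(((d & a) & ~c) | ~b)

  (d & a) = 0000000001010101
  ~c = 1100110011001100
  ((d & a) & ~c) = 0000000001000100
  ~b = 1111000011110000
  (((d & a) & ~c) | ~b) = 1111000011110100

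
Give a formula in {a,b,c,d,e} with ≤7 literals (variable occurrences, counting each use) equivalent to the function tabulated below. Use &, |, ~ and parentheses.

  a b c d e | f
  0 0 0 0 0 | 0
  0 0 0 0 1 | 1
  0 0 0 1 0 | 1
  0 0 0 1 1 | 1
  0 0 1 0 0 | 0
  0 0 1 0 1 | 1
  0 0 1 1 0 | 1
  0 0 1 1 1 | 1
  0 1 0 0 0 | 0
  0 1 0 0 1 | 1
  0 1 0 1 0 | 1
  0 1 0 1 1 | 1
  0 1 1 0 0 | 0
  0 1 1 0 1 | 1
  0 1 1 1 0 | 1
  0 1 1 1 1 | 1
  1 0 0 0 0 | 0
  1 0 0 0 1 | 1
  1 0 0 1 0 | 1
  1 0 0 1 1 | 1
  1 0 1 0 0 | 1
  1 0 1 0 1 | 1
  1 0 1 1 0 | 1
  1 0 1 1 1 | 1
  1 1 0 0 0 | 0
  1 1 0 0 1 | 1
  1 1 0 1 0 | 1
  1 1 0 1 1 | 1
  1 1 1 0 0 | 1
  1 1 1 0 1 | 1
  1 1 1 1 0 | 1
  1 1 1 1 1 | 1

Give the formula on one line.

(((c & a) | e) | d)

  (c & a) = 00000000000000000000111100001111
  ((c & a) | e) = 01010101010101010101111101011111
  (((c & a) | e) | d) = 01110111011101110111111101111111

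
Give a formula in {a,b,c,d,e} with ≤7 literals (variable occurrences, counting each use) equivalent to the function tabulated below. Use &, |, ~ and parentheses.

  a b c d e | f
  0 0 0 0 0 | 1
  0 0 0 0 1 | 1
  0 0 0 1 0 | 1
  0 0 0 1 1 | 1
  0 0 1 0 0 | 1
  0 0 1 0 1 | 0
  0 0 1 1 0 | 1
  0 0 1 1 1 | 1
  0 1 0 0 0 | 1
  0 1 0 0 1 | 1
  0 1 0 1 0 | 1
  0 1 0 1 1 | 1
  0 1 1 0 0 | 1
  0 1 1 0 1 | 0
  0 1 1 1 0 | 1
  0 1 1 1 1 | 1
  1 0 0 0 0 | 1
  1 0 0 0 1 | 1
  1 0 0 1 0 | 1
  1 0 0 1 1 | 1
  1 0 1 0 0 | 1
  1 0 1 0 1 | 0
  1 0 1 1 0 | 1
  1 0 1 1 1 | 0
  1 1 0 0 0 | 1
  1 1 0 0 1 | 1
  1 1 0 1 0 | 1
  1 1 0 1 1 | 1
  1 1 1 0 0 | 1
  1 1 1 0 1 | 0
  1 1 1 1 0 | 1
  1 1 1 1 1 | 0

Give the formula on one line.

  ~e = 10101010101010101010101010101010
  ~c = 11110000111100001111000011110000
  (~e | ~c) = 11111010111110101111101011111010
  ~a = 11111111111111110000000000000000
  (~a & d) = 00110011001100110000000000000000
  ((~e | ~c) | (~a & d)) = 11111011111110111111101011111010

((~e | ~c) | (~a & d))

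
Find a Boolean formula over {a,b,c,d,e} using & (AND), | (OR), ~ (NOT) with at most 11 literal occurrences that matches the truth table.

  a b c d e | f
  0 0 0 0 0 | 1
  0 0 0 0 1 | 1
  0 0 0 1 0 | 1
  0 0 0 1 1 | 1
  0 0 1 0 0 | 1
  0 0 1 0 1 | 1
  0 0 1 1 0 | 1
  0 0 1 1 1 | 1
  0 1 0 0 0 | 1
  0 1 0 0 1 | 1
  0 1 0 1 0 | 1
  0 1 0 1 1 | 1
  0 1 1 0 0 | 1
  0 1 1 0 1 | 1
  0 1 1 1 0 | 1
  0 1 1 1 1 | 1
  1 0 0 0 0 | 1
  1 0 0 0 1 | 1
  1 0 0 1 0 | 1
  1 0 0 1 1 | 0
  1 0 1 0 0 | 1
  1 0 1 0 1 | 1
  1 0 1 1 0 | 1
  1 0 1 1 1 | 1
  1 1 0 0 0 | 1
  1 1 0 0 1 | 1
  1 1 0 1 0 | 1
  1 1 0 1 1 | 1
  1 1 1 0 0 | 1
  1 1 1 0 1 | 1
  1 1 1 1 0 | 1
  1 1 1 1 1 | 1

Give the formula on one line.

((c & d) | ((~a | (b | ~e)) | (~d | (e & ~a))))

  (c & d) = 00000011000000110000001100000011
  ~a = 11111111111111110000000000000000
  ~e = 10101010101010101010101010101010
  (b | ~e) = 10101010111111111010101011111111
  (~a | (b | ~e)) = 11111111111111111010101011111111
  ~d = 11001100110011001100110011001100
  (e & ~a) = 01010101010101010000000000000000
  (~d | (e & ~a)) = 11011101110111011100110011001100
  ((~a | (b | ~e)) | (~d | (e & ~a))) = 11111111111111111110111011111111
  ((c & d) | ((~a | (b | ~e)) | (~d | (e & ~a)))) = 11111111111111111110111111111111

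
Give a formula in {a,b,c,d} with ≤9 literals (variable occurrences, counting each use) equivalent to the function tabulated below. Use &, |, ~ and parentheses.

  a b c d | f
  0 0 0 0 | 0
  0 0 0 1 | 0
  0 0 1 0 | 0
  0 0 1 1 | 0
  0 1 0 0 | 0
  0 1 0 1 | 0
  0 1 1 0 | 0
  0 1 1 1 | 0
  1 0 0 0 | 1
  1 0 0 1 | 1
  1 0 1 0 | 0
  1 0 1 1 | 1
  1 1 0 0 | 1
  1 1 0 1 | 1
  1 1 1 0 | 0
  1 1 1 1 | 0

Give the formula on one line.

  ~c = 1100110011001100
  ~b = 1111000011110000
  (~b & a) = 0000000011110000
  (a & d) = 0000000001010101
  ((~b & a) & (a & d)) = 0000000001010000
  (~c | ((~b & a) & (a & d))) = 1100110011011100
  (a | c) = 0011001111111111
  ((~c | ((~b & a) & (a & d))) & (a | c)) = 0000000011011100

((~c | ((~b & a) & (a & d))) & (a | c))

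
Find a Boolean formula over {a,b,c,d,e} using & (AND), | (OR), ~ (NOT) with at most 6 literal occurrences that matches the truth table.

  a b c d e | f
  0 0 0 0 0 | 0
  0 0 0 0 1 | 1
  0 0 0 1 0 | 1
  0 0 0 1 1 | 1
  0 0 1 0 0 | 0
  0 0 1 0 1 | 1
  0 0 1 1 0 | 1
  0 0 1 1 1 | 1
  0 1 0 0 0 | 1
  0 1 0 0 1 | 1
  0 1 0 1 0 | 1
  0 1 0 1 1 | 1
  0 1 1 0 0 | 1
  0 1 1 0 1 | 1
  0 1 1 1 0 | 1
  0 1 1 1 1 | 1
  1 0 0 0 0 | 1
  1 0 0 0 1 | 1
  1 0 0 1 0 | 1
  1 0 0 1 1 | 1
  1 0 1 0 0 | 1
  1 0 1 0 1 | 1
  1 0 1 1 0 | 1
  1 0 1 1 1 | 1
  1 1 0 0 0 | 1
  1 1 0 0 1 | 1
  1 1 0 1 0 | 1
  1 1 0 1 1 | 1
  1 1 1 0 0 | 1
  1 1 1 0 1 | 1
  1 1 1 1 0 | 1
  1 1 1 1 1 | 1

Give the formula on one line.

(((e | a) | d) | b)

  (e | a) = 01010101010101011111111111111111
  ((e | a) | d) = 01110111011101111111111111111111
  (((e | a) | d) | b) = 01110111111111111111111111111111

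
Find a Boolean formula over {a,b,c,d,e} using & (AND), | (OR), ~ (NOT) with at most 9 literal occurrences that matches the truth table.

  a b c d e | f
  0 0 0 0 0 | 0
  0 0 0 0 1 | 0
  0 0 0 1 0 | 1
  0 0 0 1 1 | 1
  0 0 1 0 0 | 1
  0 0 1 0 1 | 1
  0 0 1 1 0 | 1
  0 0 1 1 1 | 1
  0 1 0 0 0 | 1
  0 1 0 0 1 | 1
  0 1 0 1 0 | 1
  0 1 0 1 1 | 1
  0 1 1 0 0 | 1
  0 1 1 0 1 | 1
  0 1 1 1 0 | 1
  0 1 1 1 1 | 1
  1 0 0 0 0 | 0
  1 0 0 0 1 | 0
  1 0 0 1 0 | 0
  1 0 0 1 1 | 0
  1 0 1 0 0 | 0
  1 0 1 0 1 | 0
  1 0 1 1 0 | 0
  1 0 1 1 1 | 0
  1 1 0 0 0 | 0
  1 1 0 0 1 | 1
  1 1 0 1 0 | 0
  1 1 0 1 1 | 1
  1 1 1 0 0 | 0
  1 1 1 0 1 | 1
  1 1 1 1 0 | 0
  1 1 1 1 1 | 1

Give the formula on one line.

(((c | b) | d) & ((b & e) | ~a))

  (c | b) = 00001111111111110000111111111111
  ((c | b) | d) = 00111111111111110011111111111111
  (b & e) = 00000000010101010000000001010101
  ~a = 11111111111111110000000000000000
  ((b & e) | ~a) = 11111111111111110000000001010101
  (((c | b) | d) & ((b & e) | ~a)) = 00111111111111110000000001010101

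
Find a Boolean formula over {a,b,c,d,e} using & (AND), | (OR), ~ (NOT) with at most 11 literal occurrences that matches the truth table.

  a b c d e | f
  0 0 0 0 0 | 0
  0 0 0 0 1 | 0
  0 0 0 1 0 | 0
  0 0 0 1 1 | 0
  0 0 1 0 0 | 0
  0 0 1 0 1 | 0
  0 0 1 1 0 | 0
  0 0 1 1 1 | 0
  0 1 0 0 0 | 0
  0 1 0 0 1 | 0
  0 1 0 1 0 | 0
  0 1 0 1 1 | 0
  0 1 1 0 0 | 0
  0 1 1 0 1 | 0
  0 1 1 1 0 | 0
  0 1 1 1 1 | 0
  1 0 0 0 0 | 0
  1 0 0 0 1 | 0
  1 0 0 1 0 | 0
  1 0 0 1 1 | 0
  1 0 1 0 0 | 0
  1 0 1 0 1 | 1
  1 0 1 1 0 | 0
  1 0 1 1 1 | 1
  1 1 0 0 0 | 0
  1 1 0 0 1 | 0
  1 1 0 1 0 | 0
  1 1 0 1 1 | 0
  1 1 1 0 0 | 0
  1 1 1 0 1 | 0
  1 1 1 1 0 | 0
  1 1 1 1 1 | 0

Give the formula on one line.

  (a & e) = 00000000000000000101010101010101
  ~a = 11111111111111110000000000000000
  (b & ~a) = 00000000111111110000000000000000
  ~b = 11111111000000001111111100000000
  ~c = 11110000111100001111000011110000
  (~b | ~c) = 11111111111100001111111111110000
  ~e = 10101010101010101010101010101010
  (~e | c) = 10101111101011111010111110101111
  ((~b | ~c) & (~e | c)) = 10101111101000001010111110100000
  ((b & ~a) | ((~b | ~c) & (~e | c))) = 10101111111111111010111110100000
  ((a & e) & ((b & ~a) | ((~b | ~c) & (~e | c)))) = 00000000000000000000010100000000

((a & e) & ((b & ~a) | ((~b | ~c) & (~e | c))))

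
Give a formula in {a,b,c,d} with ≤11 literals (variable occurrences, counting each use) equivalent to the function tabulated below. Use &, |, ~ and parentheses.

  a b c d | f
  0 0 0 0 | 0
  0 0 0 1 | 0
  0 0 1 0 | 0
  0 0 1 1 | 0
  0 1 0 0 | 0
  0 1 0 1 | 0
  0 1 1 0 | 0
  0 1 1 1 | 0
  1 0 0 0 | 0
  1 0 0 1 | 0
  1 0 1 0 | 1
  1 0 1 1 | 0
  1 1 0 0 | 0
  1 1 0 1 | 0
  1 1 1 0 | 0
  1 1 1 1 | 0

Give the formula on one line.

((((~b | ~a) | (~b | (a & d))) & ((a & c) | d)) & ~d)

  ~b = 1111000011110000
  ~a = 1111111100000000
  (~b | ~a) = 1111111111110000
  (a & d) = 0000000001010101
  (~b | (a & d)) = 1111000011110101
  ((~b | ~a) | (~b | (a & d))) = 1111111111110101
  (a & c) = 0000000000110011
  ((a & c) | d) = 0101010101110111
  (((~b | ~a) | (~b | (a & d))) & ((a & c) | d)) = 0101010101110101
  ~d = 1010101010101010
  ((((~b | ~a) | (~b | (a & d))) & ((a & c) | d)) & ~d) = 0000000000100000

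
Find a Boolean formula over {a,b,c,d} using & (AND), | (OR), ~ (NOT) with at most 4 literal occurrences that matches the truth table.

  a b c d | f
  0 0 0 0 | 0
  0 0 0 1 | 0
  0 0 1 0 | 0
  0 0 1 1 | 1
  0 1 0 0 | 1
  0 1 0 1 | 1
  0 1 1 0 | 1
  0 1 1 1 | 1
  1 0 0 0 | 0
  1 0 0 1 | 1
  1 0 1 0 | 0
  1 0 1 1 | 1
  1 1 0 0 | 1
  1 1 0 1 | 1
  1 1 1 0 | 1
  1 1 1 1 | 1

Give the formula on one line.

(b | ((c | a) & d))

  (c | a) = 0011001111111111
  ((c | a) & d) = 0001000101010101
  (b | ((c | a) & d)) = 0001111101011111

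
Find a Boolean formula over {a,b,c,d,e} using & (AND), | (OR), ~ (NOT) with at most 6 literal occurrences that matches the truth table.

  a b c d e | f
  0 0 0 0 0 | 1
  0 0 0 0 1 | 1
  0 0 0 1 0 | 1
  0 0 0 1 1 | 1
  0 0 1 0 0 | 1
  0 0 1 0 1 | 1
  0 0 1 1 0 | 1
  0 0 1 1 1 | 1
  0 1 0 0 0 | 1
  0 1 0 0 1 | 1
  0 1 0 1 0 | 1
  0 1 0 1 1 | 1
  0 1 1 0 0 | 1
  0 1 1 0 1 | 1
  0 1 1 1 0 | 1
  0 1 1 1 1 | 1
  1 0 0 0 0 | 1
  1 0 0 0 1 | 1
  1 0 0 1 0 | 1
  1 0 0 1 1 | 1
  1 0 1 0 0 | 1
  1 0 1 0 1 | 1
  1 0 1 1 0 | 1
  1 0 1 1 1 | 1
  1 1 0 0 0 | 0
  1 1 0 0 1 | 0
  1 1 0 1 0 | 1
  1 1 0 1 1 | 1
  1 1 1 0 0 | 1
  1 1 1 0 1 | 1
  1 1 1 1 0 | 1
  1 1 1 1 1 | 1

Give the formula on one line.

  ~a = 11111111111111110000000000000000
  (~a | d) = 11111111111111110011001100110011
  ~b = 11111111000000001111111100000000
  (c | ~b) = 11111111000011111111111100001111
  ((~a | d) | (c | ~b)) = 11111111111111111111111100111111

((~a | d) | (c | ~b))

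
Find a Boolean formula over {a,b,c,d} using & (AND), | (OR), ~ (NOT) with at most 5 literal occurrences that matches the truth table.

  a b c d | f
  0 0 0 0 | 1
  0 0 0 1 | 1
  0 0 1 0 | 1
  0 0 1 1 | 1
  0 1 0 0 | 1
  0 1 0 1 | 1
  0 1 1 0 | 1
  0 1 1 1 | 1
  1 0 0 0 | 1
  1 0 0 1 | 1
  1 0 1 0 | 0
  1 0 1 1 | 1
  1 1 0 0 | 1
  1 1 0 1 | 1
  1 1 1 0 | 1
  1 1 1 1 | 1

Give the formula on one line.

((~a | b) | (~c | d))

  ~a = 1111111100000000
  (~a | b) = 1111111100001111
  ~c = 1100110011001100
  (~c | d) = 1101110111011101
  ((~a | b) | (~c | d)) = 1111111111011111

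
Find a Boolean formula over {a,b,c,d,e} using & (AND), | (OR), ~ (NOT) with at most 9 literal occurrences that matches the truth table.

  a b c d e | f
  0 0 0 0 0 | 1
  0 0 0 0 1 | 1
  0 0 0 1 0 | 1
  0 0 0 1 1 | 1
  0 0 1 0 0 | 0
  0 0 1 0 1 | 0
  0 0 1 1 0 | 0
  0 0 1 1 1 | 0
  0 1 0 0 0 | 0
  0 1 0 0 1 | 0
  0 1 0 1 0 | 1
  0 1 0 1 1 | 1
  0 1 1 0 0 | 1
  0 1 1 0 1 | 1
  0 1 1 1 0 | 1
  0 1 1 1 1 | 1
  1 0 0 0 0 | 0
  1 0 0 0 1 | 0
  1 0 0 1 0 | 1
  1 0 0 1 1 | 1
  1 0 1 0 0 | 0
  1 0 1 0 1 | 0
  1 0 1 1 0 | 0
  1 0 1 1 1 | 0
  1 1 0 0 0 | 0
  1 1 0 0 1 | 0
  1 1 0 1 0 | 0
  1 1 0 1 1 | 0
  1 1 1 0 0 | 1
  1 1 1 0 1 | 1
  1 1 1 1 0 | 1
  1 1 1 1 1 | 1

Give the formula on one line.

  ~c = 11110000111100001111000011110000
  (~c | b) = 11110000111111111111000011111111
  ~a = 11111111111111110000000000000000
  (d & ~a) = 00110011001100110000000000000000
  ((d & ~a) | c) = 00111111001111110000111100001111
  ~b = 11111111000000001111111100000000
  (~a | d) = 11111111111111110011001100110011
  (~b & (~a | d)) = 11111111000000000011001100000000
  (((d & ~a) | c) | (~b & (~a | d))) = 11111111001111110011111100001111
  ((~c | b) & (((d & ~a) | c) | (~b & (~a | d)))) = 11110000001111110011000000001111

((~c | b) & (((d & ~a) | c) | (~b & (~a | d))))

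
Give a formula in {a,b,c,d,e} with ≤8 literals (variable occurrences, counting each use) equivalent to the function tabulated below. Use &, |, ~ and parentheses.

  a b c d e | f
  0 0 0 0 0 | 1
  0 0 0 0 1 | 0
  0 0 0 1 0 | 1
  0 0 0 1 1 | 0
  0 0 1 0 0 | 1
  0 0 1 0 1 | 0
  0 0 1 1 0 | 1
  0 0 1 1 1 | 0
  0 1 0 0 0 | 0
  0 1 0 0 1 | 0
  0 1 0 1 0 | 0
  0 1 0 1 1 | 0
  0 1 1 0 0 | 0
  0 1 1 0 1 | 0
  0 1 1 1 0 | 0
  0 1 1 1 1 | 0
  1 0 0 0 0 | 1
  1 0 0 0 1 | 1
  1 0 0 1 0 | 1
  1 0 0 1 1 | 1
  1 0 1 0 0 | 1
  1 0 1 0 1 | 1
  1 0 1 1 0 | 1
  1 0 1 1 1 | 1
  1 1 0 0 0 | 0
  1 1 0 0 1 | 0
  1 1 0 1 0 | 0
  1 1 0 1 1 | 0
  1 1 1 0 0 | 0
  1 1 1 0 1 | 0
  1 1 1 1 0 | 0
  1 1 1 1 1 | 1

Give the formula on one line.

  ~b = 11111111000000001111111100000000
  ~e = 10101010101010101010101010101010
  (~b & ~e) = 10101010000000001010101000000000
  ~d = 11001100110011001100110011001100
  (e | ~d) = 11011101110111011101110111011101
  (a & (e | ~d)) = 00000000000000001101110111011101
  ((~b & ~e) | (a & (e | ~d))) = 10101010000000001111111111011101
  (d & c) = 00000011000000110000001100000011
  (~b | (d & c)) = 11111111000000111111111100000011
  (((~b & ~e) | (a & (e | ~d))) & (~b | (d & c))) = 10101010000000001111111100000001

(((~b & ~e) | (a & (e | ~d))) & (~b | (d & c)))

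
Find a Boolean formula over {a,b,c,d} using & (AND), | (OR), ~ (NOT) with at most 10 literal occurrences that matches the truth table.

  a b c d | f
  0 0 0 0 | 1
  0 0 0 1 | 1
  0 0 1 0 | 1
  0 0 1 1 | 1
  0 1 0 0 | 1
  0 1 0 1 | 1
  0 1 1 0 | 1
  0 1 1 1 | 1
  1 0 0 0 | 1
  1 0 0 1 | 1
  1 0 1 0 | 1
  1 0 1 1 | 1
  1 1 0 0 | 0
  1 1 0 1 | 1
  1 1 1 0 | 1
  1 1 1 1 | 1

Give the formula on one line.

(((a | b) & ((c | ~b) | d)) | (~b | ~a))

  (a | b) = 0000111111111111
  ~b = 1111000011110000
  (c | ~b) = 1111001111110011
  ((c | ~b) | d) = 1111011111110111
  ((a | b) & ((c | ~b) | d)) = 0000011111110111
  ~a = 1111111100000000
  (~b | ~a) = 1111111111110000
  (((a | b) & ((c | ~b) | d)) | (~b | ~a)) = 1111111111110111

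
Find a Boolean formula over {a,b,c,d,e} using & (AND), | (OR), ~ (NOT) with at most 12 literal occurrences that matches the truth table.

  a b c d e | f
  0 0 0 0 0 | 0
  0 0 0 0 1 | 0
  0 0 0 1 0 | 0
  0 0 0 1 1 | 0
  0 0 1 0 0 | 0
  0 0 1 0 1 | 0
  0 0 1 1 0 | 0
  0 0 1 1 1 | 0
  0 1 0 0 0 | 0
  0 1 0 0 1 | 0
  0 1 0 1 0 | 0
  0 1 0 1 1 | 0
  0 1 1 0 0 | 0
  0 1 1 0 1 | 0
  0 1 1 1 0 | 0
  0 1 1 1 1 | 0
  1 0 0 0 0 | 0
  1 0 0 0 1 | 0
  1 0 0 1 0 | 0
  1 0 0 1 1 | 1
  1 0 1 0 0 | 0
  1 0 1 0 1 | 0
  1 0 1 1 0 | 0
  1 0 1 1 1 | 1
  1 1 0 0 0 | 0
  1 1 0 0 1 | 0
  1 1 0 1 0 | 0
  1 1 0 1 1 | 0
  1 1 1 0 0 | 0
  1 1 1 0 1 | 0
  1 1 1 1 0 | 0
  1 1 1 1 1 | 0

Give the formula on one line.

  (b | a) = 00000000111111111111111111111111
  ~b = 11111111000000001111111100000000
  (a & ~b) = 00000000000000001111111100000000
  ~d = 11001100110011001100110011001100
  ((a & ~b) | ~d) = 11001100110011001111111111001100
  ((b | a) & ((a & ~b) | ~d)) = 00000000110011001111111111001100
  (a | ((b | a) & ((a & ~b) | ~d))) = 00000000110011001111111111111111
  (d & e) = 00010001000100010001000100010001
  ((d & e) & ~b) = 00010001000000000001000100000000
  ((a | ((b | a) & ((a & ~b) | ~d))) & ((d & e) & ~b)) = 00000000000000000001000100000000

((a | ((b | a) & ((a & ~b) | ~d))) & ((d & e) & ~b))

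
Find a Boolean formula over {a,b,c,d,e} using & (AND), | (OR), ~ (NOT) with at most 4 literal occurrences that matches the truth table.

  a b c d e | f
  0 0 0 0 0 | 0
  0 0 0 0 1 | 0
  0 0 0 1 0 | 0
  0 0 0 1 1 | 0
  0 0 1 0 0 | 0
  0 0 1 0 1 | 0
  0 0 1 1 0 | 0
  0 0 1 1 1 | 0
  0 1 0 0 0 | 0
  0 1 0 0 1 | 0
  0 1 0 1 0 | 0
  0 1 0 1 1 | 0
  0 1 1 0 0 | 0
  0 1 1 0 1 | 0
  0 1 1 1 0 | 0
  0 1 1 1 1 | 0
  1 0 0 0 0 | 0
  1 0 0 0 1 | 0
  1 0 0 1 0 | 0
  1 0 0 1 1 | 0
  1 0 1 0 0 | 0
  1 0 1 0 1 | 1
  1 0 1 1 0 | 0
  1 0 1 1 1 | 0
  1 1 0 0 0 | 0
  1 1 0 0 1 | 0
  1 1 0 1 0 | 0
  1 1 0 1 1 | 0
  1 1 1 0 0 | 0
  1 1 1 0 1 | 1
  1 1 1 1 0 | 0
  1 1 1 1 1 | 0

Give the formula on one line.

((c & ~d) & (a & e))

  ~d = 11001100110011001100110011001100
  (c & ~d) = 00001100000011000000110000001100
  (a & e) = 00000000000000000101010101010101
  ((c & ~d) & (a & e)) = 00000000000000000000010000000100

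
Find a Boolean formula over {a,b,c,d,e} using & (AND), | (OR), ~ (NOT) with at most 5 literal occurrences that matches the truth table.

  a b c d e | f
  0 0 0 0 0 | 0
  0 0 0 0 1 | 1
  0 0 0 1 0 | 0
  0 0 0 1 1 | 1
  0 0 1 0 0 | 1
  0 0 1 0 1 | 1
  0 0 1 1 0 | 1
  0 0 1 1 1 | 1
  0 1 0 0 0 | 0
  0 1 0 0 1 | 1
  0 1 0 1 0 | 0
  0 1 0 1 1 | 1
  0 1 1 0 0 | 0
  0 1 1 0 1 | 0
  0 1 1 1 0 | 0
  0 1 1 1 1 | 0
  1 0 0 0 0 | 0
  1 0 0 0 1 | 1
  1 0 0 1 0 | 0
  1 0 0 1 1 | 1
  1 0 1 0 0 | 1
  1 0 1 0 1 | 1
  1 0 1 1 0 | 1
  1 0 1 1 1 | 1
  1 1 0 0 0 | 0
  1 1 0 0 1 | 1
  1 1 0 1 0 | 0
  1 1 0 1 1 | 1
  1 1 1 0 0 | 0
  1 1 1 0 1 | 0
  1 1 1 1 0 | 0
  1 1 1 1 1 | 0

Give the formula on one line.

(((e | c) & ~c) | (c & ~b))

  (e | c) = 01011111010111110101111101011111
  ~c = 11110000111100001111000011110000
  ((e | c) & ~c) = 01010000010100000101000001010000
  ~b = 11111111000000001111111100000000
  (c & ~b) = 00001111000000000000111100000000
  (((e | c) & ~c) | (c & ~b)) = 01011111010100000101111101010000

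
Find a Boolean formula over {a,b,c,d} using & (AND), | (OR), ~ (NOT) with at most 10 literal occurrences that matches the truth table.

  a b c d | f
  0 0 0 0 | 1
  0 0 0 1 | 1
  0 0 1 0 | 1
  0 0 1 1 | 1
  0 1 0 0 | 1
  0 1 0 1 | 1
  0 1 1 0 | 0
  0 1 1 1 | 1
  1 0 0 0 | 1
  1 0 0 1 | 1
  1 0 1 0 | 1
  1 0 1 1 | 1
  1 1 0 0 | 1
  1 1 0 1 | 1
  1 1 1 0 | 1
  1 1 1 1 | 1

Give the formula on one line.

((((c & a) | ~b) | d) | ((((~c | b) & ~d) & b) & ~c))

  (c & a) = 0000000000110011
  ~b = 1111000011110000
  ((c & a) | ~b) = 1111000011110011
  (((c & a) | ~b) | d) = 1111010111110111
  ~c = 1100110011001100
  (~c | b) = 1100111111001111
  ~d = 1010101010101010
  ((~c | b) & ~d) = 1000101010001010
  (((~c | b) & ~d) & b) = 0000101000001010
  ((((~c | b) & ~d) & b) & ~c) = 0000100000001000
  ((((c & a) | ~b) | d) | ((((~c | b) & ~d) & b) & ~c)) = 1111110111111111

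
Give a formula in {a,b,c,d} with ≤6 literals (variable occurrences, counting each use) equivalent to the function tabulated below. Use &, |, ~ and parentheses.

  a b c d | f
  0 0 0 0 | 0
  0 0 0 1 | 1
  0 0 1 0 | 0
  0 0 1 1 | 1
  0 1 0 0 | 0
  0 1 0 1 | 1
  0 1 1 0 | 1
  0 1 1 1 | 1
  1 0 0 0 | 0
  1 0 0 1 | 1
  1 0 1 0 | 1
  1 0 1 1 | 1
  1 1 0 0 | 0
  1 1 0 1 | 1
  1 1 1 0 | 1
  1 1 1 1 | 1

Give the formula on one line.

(d | (c & (a | (b & c))))

  (b & c) = 0000001100000011
  (a | (b & c)) = 0000001111111111
  (c & (a | (b & c))) = 0000001100110011
  (d | (c & (a | (b & c)))) = 0101011101110111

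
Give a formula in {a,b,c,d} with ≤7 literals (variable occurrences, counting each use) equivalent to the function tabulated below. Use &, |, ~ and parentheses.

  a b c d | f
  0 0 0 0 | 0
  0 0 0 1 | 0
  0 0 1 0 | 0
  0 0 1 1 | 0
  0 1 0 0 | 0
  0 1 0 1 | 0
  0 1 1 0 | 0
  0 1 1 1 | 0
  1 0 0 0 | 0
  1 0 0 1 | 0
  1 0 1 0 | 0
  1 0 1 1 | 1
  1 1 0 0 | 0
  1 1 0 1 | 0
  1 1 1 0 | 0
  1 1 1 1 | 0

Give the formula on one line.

  (a & d) = 0000000001010101
  (c & (a & d)) = 0000000000010001
  ~b = 1111000011110000
  ((c & (a & d)) & ~b) = 0000000000010000

((c & (a & d)) & ~b)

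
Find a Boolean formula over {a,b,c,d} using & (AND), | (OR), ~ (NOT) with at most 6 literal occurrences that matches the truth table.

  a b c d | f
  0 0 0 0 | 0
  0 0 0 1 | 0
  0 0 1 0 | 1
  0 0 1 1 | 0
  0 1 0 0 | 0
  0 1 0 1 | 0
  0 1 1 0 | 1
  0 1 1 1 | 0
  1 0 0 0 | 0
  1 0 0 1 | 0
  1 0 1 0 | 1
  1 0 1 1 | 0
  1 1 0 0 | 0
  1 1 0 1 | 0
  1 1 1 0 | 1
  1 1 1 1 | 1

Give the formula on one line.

(c & ((a & (c & b)) | (~d | ~c)))

  (c & b) = 0000001100000011
  (a & (c & b)) = 0000000000000011
  ~d = 1010101010101010
  ~c = 1100110011001100
  (~d | ~c) = 1110111011101110
  ((a & (c & b)) | (~d | ~c)) = 1110111011101111
  (c & ((a & (c & b)) | (~d | ~c))) = 0010001000100011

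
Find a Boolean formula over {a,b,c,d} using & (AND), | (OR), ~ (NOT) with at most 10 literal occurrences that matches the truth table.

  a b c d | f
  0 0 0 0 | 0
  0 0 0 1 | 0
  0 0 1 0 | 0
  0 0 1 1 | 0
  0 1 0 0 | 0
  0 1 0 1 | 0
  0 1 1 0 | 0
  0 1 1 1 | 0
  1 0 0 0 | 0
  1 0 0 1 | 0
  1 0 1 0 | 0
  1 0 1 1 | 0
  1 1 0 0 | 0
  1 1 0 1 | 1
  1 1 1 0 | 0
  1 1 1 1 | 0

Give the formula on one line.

(((~c & d) & a) & ((~a | (c & a)) | (b & (c | a))))

  ~c = 1100110011001100
  (~c & d) = 0100010001000100
  ((~c & d) & a) = 0000000001000100
  ~a = 1111111100000000
  (c & a) = 0000000000110011
  (~a | (c & a)) = 1111111100110011
  (c | a) = 0011001111111111
  (b & (c | a)) = 0000001100001111
  ((~a | (c & a)) | (b & (c | a))) = 1111111100111111
  (((~c & d) & a) & ((~a | (c & a)) | (b & (c | a)))) = 0000000000000100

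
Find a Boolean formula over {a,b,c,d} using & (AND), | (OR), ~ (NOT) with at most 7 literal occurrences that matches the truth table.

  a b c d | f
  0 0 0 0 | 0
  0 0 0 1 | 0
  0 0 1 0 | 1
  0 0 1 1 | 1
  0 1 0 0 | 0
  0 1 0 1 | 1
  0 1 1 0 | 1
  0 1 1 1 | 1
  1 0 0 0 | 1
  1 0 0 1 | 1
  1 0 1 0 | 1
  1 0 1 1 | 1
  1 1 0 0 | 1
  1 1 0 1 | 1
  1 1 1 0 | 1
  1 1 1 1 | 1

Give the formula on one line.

(a | ((d & b) | c))

  (d & b) = 0000010100000101
  ((d & b) | c) = 0011011100110111
  (a | ((d & b) | c)) = 0011011111111111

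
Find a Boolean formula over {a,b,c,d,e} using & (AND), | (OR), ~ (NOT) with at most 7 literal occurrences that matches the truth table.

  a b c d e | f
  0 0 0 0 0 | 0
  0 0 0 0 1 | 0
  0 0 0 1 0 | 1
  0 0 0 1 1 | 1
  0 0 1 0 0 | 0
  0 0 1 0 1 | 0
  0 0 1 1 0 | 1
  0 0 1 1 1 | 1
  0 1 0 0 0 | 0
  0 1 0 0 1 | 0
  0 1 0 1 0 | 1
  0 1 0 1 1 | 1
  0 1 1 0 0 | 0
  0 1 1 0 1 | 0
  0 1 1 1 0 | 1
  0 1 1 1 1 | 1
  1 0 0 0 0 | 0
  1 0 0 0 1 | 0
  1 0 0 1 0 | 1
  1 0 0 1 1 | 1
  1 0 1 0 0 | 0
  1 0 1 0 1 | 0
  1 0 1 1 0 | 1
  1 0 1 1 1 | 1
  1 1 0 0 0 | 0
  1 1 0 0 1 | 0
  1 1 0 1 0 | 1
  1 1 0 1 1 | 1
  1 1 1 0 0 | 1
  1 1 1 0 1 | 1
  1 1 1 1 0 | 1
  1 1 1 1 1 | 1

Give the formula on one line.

  ~d = 11001100110011001100110011001100
  (c & ~d) = 00001100000011000000110000001100
  ((c & ~d) & b) = 00000000000011000000000000001100
  (a & ((c & ~d) & b)) = 00000000000000000000000000001100
  ((a & ((c & ~d) & b)) | d) = 00110011001100110011001100111111

((a & ((c & ~d) & b)) | d)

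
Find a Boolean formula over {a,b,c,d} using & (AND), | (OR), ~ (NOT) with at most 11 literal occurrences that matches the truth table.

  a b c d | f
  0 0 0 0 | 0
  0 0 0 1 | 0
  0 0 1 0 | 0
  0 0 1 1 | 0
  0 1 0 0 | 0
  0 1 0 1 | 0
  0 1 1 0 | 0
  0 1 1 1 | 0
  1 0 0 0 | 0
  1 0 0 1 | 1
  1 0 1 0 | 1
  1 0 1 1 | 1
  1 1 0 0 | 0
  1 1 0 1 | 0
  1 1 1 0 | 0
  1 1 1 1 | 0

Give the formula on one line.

((((~b & (d | b)) & ~c) | (c & (~b & (a | b)))) & a)

  ~b = 1111000011110000
  (d | b) = 0101111101011111
  (~b & (d | b)) = 0101000001010000
  ~c = 1100110011001100
  ((~b & (d | b)) & ~c) = 0100000001000000
  (a | b) = 0000111111111111
  (~b & (a | b)) = 0000000011110000
  (c & (~b & (a | b))) = 0000000000110000
  (((~b & (d | b)) & ~c) | (c & (~b & (a | b)))) = 0100000001110000
  ((((~b & (d | b)) & ~c) | (c & (~b & (a | b)))) & a) = 0000000001110000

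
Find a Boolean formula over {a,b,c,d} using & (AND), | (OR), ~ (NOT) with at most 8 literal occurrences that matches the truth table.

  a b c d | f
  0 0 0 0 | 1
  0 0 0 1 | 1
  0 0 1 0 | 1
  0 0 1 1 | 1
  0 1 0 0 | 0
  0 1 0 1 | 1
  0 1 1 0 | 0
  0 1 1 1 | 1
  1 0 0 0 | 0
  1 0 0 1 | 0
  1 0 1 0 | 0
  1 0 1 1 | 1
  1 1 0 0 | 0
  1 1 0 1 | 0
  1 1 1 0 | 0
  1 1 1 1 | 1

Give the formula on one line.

  ~a = 1111111100000000
  ~b = 1111000011110000
  (~a & ~b) = 1111000000000000
  (d | (~a & ~b)) = 1111010101010101
  (~a | c) = 1111111100110011
  ((d | (~a & ~b)) & (~a | c)) = 1111010100010001

((d | (~a & ~b)) & (~a | c))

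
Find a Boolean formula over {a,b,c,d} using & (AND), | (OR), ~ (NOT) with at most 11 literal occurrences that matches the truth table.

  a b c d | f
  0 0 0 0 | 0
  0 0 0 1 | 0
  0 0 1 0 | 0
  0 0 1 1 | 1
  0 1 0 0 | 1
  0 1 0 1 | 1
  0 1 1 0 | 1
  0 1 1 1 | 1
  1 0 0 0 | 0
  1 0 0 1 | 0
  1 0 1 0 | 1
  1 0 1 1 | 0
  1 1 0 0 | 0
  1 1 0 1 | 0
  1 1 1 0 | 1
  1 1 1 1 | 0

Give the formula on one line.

  ~c = 1100110011001100
  ~d = 1010101010101010
  (~c | ~d) = 1110111011101110
  (c & a) = 0000000000110011
  ((~c | ~d) & (c & a)) = 0000000000100010
  (d & c) = 0001000100010001
  (b | (d & c)) = 0001111100011111
  ~a = 1111111100000000
  ((b | (d & c)) & ~a) = 0001111100000000
  (((~c | ~d) & (c & a)) | ((b | (d & c)) & ~a)) = 0001111100100010

(((~c | ~d) & (c & a)) | ((b | (d & c)) & ~a))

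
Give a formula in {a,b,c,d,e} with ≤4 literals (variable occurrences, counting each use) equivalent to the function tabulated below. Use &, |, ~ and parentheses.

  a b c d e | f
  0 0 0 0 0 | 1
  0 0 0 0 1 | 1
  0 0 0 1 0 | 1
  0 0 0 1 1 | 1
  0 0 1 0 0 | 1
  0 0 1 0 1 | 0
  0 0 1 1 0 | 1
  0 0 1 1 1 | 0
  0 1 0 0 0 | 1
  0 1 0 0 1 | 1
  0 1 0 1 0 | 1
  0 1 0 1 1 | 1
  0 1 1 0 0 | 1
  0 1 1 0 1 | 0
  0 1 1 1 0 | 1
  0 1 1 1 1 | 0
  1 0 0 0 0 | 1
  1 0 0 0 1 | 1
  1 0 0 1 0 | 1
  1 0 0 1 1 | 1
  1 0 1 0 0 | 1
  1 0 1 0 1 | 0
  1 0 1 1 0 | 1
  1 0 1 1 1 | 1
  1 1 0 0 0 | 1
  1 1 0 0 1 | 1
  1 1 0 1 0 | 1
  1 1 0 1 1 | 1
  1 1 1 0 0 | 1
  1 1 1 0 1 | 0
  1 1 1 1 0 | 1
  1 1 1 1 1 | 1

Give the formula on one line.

((a & d) | (~c | ~e))

  (a & d) = 00000000000000000011001100110011
  ~c = 11110000111100001111000011110000
  ~e = 10101010101010101010101010101010
  (~c | ~e) = 11111010111110101111101011111010
  ((a & d) | (~c | ~e)) = 11111010111110101111101111111011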